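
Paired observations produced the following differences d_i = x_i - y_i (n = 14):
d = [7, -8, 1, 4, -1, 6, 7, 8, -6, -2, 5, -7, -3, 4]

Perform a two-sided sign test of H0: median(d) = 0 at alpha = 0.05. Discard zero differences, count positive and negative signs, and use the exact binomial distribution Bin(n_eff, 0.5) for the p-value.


Step 1: Discard zero differences. Original n = 14; n_eff = number of nonzero differences = 14.
Nonzero differences (with sign): +7, -8, +1, +4, -1, +6, +7, +8, -6, -2, +5, -7, -3, +4
Step 2: Count signs: positive = 8, negative = 6.
Step 3: Under H0: P(positive) = 0.5, so the number of positives S ~ Bin(14, 0.5).
Step 4: Two-sided exact p-value = sum of Bin(14,0.5) probabilities at or below the observed probability = 0.790527.
Step 5: alpha = 0.05. fail to reject H0.

n_eff = 14, pos = 8, neg = 6, p = 0.790527, fail to reject H0.


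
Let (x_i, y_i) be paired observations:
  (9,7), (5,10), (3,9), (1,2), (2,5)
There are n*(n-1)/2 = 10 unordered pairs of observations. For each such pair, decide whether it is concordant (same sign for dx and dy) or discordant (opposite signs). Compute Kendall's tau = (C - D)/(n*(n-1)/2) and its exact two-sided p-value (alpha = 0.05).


Step 1: Enumerate the 10 unordered pairs (i,j) with i<j and classify each by sign(x_j-x_i) * sign(y_j-y_i).
  (1,2):dx=-4,dy=+3->D; (1,3):dx=-6,dy=+2->D; (1,4):dx=-8,dy=-5->C; (1,5):dx=-7,dy=-2->C
  (2,3):dx=-2,dy=-1->C; (2,4):dx=-4,dy=-8->C; (2,5):dx=-3,dy=-5->C; (3,4):dx=-2,dy=-7->C
  (3,5):dx=-1,dy=-4->C; (4,5):dx=+1,dy=+3->C
Step 2: C = 8, D = 2, total pairs = 10.
Step 3: tau = (C - D)/(n(n-1)/2) = (8 - 2)/10 = 0.600000.
Step 4: Exact two-sided p-value (enumerate n! = 120 permutations of y under H0): p = 0.233333.
Step 5: alpha = 0.05. fail to reject H0.

tau_b = 0.6000 (C=8, D=2), p = 0.233333, fail to reject H0.


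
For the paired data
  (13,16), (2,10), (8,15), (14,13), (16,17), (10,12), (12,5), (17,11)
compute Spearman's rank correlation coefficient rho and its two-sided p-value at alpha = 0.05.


Step 1: Rank x and y separately (midranks; no ties here).
rank(x): 13->5, 2->1, 8->2, 14->6, 16->7, 10->3, 12->4, 17->8
rank(y): 16->7, 10->2, 15->6, 13->5, 17->8, 12->4, 5->1, 11->3
Step 2: d_i = R_x(i) - R_y(i); compute d_i^2.
  (5-7)^2=4, (1-2)^2=1, (2-6)^2=16, (6-5)^2=1, (7-8)^2=1, (3-4)^2=1, (4-1)^2=9, (8-3)^2=25
sum(d^2) = 58.
Step 3: rho = 1 - 6*58 / (8*(8^2 - 1)) = 1 - 348/504 = 0.309524.
Step 4: Under H0, t = rho * sqrt((n-2)/(1-rho^2)) = 0.7973 ~ t(6).
Step 5: Two-sided p-value from the t-distribution with 6 df = 0.455645.
Step 6: alpha = 0.05. fail to reject H0.

rho = 0.3095, p = 0.455645, fail to reject H0 at alpha = 0.05.


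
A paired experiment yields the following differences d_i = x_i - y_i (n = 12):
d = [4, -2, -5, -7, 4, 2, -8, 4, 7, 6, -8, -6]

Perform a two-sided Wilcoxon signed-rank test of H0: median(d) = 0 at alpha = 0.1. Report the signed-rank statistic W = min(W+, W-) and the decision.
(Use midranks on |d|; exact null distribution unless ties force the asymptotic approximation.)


Step 1: Drop any zero differences (none here) and take |d_i|.
|d| = [4, 2, 5, 7, 4, 2, 8, 4, 7, 6, 8, 6]
Step 2: Midrank |d_i| (ties get averaged ranks).
ranks: |4|->4, |2|->1.5, |5|->6, |7|->9.5, |4|->4, |2|->1.5, |8|->11.5, |4|->4, |7|->9.5, |6|->7.5, |8|->11.5, |6|->7.5
Step 3: Attach original signs; sum ranks with positive sign and with negative sign.
W+ = 4 + 4 + 1.5 + 4 + 9.5 + 7.5 = 30.5
W- = 1.5 + 6 + 9.5 + 11.5 + 11.5 + 7.5 = 47.5
(Check: W+ + W- = 78 should equal n(n+1)/2 = 78.)
Step 4: Test statistic W = min(W+, W-) = 30.5.
Step 5: Ties in |d|, so use the tie-corrected normal approximation.
        E[W] = n(n+1)/4 = 12*13/4 = 39.
        Tie groups: |d|=2 (t=2), |d|=4 (t=3), |d|=6 (t=2), |d|=7 (t=2), |d|=8 (t=2); sum(t^3 - t) = 48.
        Var[W] = n(n+1)(2n+1)/24 - sum(t^3-t)/48 = 3900/24 - 48/48 = 161.5.
        z = (W - E[W]) / sqrt(Var[W]) = (30.5 - 39) / 12.7083 = -0.6689.
        Two-sided p = 2*Phi(z) = 0.503587.
Step 6: alpha = 0.1. fail to reject H0.

W+ = 30.5, W- = 47.5, W = min = 30.5, p = 0.503587, fail to reject H0.


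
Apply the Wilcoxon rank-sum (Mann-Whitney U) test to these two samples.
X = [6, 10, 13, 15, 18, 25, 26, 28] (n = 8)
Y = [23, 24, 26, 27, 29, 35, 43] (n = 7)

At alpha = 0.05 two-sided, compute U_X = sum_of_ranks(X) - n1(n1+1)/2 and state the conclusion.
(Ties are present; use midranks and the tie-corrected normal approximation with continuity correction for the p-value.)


Step 1: Combine and sort all 15 observations; assign midranks.
sorted (value, group): (6,X), (10,X), (13,X), (15,X), (18,X), (23,Y), (24,Y), (25,X), (26,X), (26,Y), (27,Y), (28,X), (29,Y), (35,Y), (43,Y)
ranks: 6->1, 10->2, 13->3, 15->4, 18->5, 23->6, 24->7, 25->8, 26->9.5, 26->9.5, 27->11, 28->12, 29->13, 35->14, 43->15
Step 2: Rank sum for X: R1 = 1 + 2 + 3 + 4 + 5 + 8 + 9.5 + 12 = 44.5.
Step 3: U_X = R1 - n1(n1+1)/2 = 44.5 - 8*9/2 = 44.5 - 36 = 8.5.
       U_Y = n1*n2 - U_X = 56 - 8.5 = 47.5.
Step 4: Ties are present, so use the tie-corrected normal approximation (with continuity correction) for the p-value.
Step 5: p-value = 0.027751; compare to alpha = 0.05. reject H0.

U_X = 8.5, p = 0.027751, reject H0 at alpha = 0.05.


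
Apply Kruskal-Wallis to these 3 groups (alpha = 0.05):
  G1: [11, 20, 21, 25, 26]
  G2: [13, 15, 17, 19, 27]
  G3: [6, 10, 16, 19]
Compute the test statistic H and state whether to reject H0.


Step 1: Combine all N = 14 observations and assign midranks.
sorted (value, group, rank): (6,G3,1), (10,G3,2), (11,G1,3), (13,G2,4), (15,G2,5), (16,G3,6), (17,G2,7), (19,G2,8.5), (19,G3,8.5), (20,G1,10), (21,G1,11), (25,G1,12), (26,G1,13), (27,G2,14)
Step 2: Sum ranks within each group.
R_1 = 49 (n_1 = 5)
R_2 = 38.5 (n_2 = 5)
R_3 = 17.5 (n_3 = 4)
Step 3: H = 12/(N(N+1)) * sum(R_i^2/n_i) - 3(N+1)
     = 12/(14*15) * (49^2/5 + 38.5^2/5 + 17.5^2/4) - 3*15
     = 0.057143 * 853.212 - 45
     = 3.755000.
Step 4: Ties present; correction factor C = 1 - 6/(14^3 - 14) = 0.997802. Corrected H = 3.755000 / 0.997802 = 3.763271.
Step 5: Under H0, H ~ chi^2(2); p-value = 0.152341.
Step 6: alpha = 0.05. fail to reject H0.

H = 3.7633, df = 2, p = 0.152341, fail to reject H0.


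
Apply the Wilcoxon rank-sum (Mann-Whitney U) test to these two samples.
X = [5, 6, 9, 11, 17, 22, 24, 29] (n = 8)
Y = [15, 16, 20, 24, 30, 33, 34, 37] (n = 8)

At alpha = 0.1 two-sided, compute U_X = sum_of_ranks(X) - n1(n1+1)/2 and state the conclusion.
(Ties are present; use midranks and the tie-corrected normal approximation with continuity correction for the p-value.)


Step 1: Combine and sort all 16 observations; assign midranks.
sorted (value, group): (5,X), (6,X), (9,X), (11,X), (15,Y), (16,Y), (17,X), (20,Y), (22,X), (24,X), (24,Y), (29,X), (30,Y), (33,Y), (34,Y), (37,Y)
ranks: 5->1, 6->2, 9->3, 11->4, 15->5, 16->6, 17->7, 20->8, 22->9, 24->10.5, 24->10.5, 29->12, 30->13, 33->14, 34->15, 37->16
Step 2: Rank sum for X: R1 = 1 + 2 + 3 + 4 + 7 + 9 + 10.5 + 12 = 48.5.
Step 3: U_X = R1 - n1(n1+1)/2 = 48.5 - 8*9/2 = 48.5 - 36 = 12.5.
       U_Y = n1*n2 - U_X = 64 - 12.5 = 51.5.
Step 4: Ties are present, so use the tie-corrected normal approximation (with continuity correction) for the p-value.
Step 5: p-value = 0.045840; compare to alpha = 0.1. reject H0.

U_X = 12.5, p = 0.045840, reject H0 at alpha = 0.1.


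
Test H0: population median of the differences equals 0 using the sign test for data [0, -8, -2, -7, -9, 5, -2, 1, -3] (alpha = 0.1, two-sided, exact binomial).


Step 1: Discard zero differences. Original n = 9; n_eff = number of nonzero differences = 8.
Nonzero differences (with sign): -8, -2, -7, -9, +5, -2, +1, -3
Step 2: Count signs: positive = 2, negative = 6.
Step 3: Under H0: P(positive) = 0.5, so the number of positives S ~ Bin(8, 0.5).
Step 4: Two-sided exact p-value = sum of Bin(8,0.5) probabilities at or below the observed probability = 0.289062.
Step 5: alpha = 0.1. fail to reject H0.

n_eff = 8, pos = 2, neg = 6, p = 0.289062, fail to reject H0.


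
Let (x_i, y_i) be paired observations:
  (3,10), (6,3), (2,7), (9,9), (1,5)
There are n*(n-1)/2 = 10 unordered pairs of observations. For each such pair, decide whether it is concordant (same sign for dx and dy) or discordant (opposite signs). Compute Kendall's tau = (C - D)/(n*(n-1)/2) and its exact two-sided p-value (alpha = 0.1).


Step 1: Enumerate the 10 unordered pairs (i,j) with i<j and classify each by sign(x_j-x_i) * sign(y_j-y_i).
  (1,2):dx=+3,dy=-7->D; (1,3):dx=-1,dy=-3->C; (1,4):dx=+6,dy=-1->D; (1,5):dx=-2,dy=-5->C
  (2,3):dx=-4,dy=+4->D; (2,4):dx=+3,dy=+6->C; (2,5):dx=-5,dy=+2->D; (3,4):dx=+7,dy=+2->C
  (3,5):dx=-1,dy=-2->C; (4,5):dx=-8,dy=-4->C
Step 2: C = 6, D = 4, total pairs = 10.
Step 3: tau = (C - D)/(n(n-1)/2) = (6 - 4)/10 = 0.200000.
Step 4: Exact two-sided p-value (enumerate n! = 120 permutations of y under H0): p = 0.816667.
Step 5: alpha = 0.1. fail to reject H0.

tau_b = 0.2000 (C=6, D=4), p = 0.816667, fail to reject H0.


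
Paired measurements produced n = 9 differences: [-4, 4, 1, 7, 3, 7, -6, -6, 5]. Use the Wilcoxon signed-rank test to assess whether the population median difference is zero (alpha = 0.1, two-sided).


Step 1: Drop any zero differences (none here) and take |d_i|.
|d| = [4, 4, 1, 7, 3, 7, 6, 6, 5]
Step 2: Midrank |d_i| (ties get averaged ranks).
ranks: |4|->3.5, |4|->3.5, |1|->1, |7|->8.5, |3|->2, |7|->8.5, |6|->6.5, |6|->6.5, |5|->5
Step 3: Attach original signs; sum ranks with positive sign and with negative sign.
W+ = 3.5 + 1 + 8.5 + 2 + 8.5 + 5 = 28.5
W- = 3.5 + 6.5 + 6.5 = 16.5
(Check: W+ + W- = 45 should equal n(n+1)/2 = 45.)
Step 4: Test statistic W = min(W+, W-) = 16.5.
Step 5: Ties in |d|, so use the tie-corrected normal approximation.
        E[W] = n(n+1)/4 = 9*10/4 = 22.5.
        Tie groups: |d|=4 (t=2), |d|=6 (t=2), |d|=7 (t=2); sum(t^3 - t) = 18.
        Var[W] = n(n+1)(2n+1)/24 - sum(t^3-t)/48 = 1710/24 - 18/48 = 70.875.
        z = (W - E[W]) / sqrt(Var[W]) = (16.5 - 22.5) / 8.4187 = -0.7127.
        Two-sided p = 2*Phi(z) = 0.476033.
Step 6: alpha = 0.1. fail to reject H0.

W+ = 28.5, W- = 16.5, W = min = 16.5, p = 0.476033, fail to reject H0.


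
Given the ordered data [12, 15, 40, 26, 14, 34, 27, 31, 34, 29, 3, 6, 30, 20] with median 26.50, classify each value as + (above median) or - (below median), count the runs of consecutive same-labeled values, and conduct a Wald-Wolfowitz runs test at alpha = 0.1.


Step 1: Compute median = 26.50; label A = above, B = below.
Labels in order: BBABBAAAAABBAB  (n_A = 7, n_B = 7)
Step 2: Count runs R = 7.
Step 3: Under H0 (random ordering), E[R] = 2*n_A*n_B/(n_A+n_B) + 1 = 2*7*7/14 + 1 = 8.0000.
        Var[R] = 2*n_A*n_B*(2*n_A*n_B - n_A - n_B) / ((n_A+n_B)^2 * (n_A+n_B-1)) = 8232/2548 = 3.2308.
        SD[R] = 1.7974.
Step 4: Continuity-corrected z = (R + 0.5 - E[R]) / SD[R] = (7 + 0.5 - 8.0000) / 1.7974 = -0.2782.
Step 5: Two-sided p-value via normal approximation = 2*(1 - Phi(|z|)) = 0.780879.
Step 6: alpha = 0.1. fail to reject H0.

R = 7, z = -0.2782, p = 0.780879, fail to reject H0.


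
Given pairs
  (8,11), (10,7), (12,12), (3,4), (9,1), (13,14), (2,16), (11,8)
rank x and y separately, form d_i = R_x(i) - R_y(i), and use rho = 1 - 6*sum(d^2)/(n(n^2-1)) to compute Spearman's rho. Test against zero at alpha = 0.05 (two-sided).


Step 1: Rank x and y separately (midranks; no ties here).
rank(x): 8->3, 10->5, 12->7, 3->2, 9->4, 13->8, 2->1, 11->6
rank(y): 11->5, 7->3, 12->6, 4->2, 1->1, 14->7, 16->8, 8->4
Step 2: d_i = R_x(i) - R_y(i); compute d_i^2.
  (3-5)^2=4, (5-3)^2=4, (7-6)^2=1, (2-2)^2=0, (4-1)^2=9, (8-7)^2=1, (1-8)^2=49, (6-4)^2=4
sum(d^2) = 72.
Step 3: rho = 1 - 6*72 / (8*(8^2 - 1)) = 1 - 432/504 = 0.142857.
Step 4: Under H0, t = rho * sqrt((n-2)/(1-rho^2)) = 0.3536 ~ t(6).
Step 5: Two-sided p-value from the t-distribution with 6 df = 0.735765.
Step 6: alpha = 0.05. fail to reject H0.

rho = 0.1429, p = 0.735765, fail to reject H0 at alpha = 0.05.


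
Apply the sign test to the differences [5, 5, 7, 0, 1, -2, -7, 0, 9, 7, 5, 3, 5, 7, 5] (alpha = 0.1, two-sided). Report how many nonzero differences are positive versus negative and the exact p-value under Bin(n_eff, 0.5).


Step 1: Discard zero differences. Original n = 15; n_eff = number of nonzero differences = 13.
Nonzero differences (with sign): +5, +5, +7, +1, -2, -7, +9, +7, +5, +3, +5, +7, +5
Step 2: Count signs: positive = 11, negative = 2.
Step 3: Under H0: P(positive) = 0.5, so the number of positives S ~ Bin(13, 0.5).
Step 4: Two-sided exact p-value = sum of Bin(13,0.5) probabilities at or below the observed probability = 0.022461.
Step 5: alpha = 0.1. reject H0.

n_eff = 13, pos = 11, neg = 2, p = 0.022461, reject H0.


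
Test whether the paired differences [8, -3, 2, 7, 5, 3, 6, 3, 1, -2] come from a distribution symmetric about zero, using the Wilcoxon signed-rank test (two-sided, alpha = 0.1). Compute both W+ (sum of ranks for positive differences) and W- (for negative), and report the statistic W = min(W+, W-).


Step 1: Drop any zero differences (none here) and take |d_i|.
|d| = [8, 3, 2, 7, 5, 3, 6, 3, 1, 2]
Step 2: Midrank |d_i| (ties get averaged ranks).
ranks: |8|->10, |3|->5, |2|->2.5, |7|->9, |5|->7, |3|->5, |6|->8, |3|->5, |1|->1, |2|->2.5
Step 3: Attach original signs; sum ranks with positive sign and with negative sign.
W+ = 10 + 2.5 + 9 + 7 + 5 + 8 + 5 + 1 = 47.5
W- = 5 + 2.5 = 7.5
(Check: W+ + W- = 55 should equal n(n+1)/2 = 55.)
Step 4: Test statistic W = min(W+, W-) = 7.5.
Step 5: Ties in |d|, so use the tie-corrected normal approximation.
        E[W] = n(n+1)/4 = 10*11/4 = 27.5.
        Tie groups: |d|=2 (t=2), |d|=3 (t=3); sum(t^3 - t) = 30.
        Var[W] = n(n+1)(2n+1)/24 - sum(t^3-t)/48 = 2310/24 - 30/48 = 95.625.
        z = (W - E[W]) / sqrt(Var[W]) = (7.5 - 27.5) / 9.7788 = -2.0452.
        Two-sided p = 2*Phi(z) = 0.040831.
Step 6: alpha = 0.1. reject H0.

W+ = 47.5, W- = 7.5, W = min = 7.5, p = 0.040831, reject H0.


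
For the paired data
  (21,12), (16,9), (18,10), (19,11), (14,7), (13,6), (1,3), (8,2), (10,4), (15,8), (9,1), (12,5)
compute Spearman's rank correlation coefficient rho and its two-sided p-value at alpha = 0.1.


Step 1: Rank x and y separately (midranks; no ties here).
rank(x): 21->12, 16->9, 18->10, 19->11, 14->7, 13->6, 1->1, 8->2, 10->4, 15->8, 9->3, 12->5
rank(y): 12->12, 9->9, 10->10, 11->11, 7->7, 6->6, 3->3, 2->2, 4->4, 8->8, 1->1, 5->5
Step 2: d_i = R_x(i) - R_y(i); compute d_i^2.
  (12-12)^2=0, (9-9)^2=0, (10-10)^2=0, (11-11)^2=0, (7-7)^2=0, (6-6)^2=0, (1-3)^2=4, (2-2)^2=0, (4-4)^2=0, (8-8)^2=0, (3-1)^2=4, (5-5)^2=0
sum(d^2) = 8.
Step 3: rho = 1 - 6*8 / (12*(12^2 - 1)) = 1 - 48/1716 = 0.972028.
Step 4: Under H0, t = rho * sqrt((n-2)/(1-rho^2)) = 13.0876 ~ t(10).
Step 5: Two-sided p-value from the t-distribution with 10 df = 0.000000.
Step 6: alpha = 0.1. reject H0.

rho = 0.9720, p = 0.000000, reject H0 at alpha = 0.1.


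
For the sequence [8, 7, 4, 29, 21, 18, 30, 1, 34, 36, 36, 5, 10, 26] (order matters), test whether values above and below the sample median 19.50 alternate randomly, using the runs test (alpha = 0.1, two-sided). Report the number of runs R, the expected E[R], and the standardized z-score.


Step 1: Compute median = 19.50; label A = above, B = below.
Labels in order: BBBAABABAAABBA  (n_A = 7, n_B = 7)
Step 2: Count runs R = 8.
Step 3: Under H0 (random ordering), E[R] = 2*n_A*n_B/(n_A+n_B) + 1 = 2*7*7/14 + 1 = 8.0000.
        Var[R] = 2*n_A*n_B*(2*n_A*n_B - n_A - n_B) / ((n_A+n_B)^2 * (n_A+n_B-1)) = 8232/2548 = 3.2308.
        SD[R] = 1.7974.
Step 4: R = E[R], so z = 0 with no continuity correction.
Step 5: Two-sided p-value via normal approximation = 2*(1 - Phi(|z|)) = 1.000000.
Step 6: alpha = 0.1. fail to reject H0.

R = 8, z = 0.0000, p = 1.000000, fail to reject H0.


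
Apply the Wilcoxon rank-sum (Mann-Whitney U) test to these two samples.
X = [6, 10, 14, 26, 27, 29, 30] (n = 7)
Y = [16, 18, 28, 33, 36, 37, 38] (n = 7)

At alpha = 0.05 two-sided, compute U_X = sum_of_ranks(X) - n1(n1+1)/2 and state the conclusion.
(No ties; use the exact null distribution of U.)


Step 1: Combine and sort all 14 observations; assign midranks.
sorted (value, group): (6,X), (10,X), (14,X), (16,Y), (18,Y), (26,X), (27,X), (28,Y), (29,X), (30,X), (33,Y), (36,Y), (37,Y), (38,Y)
ranks: 6->1, 10->2, 14->3, 16->4, 18->5, 26->6, 27->7, 28->8, 29->9, 30->10, 33->11, 36->12, 37->13, 38->14
Step 2: Rank sum for X: R1 = 1 + 2 + 3 + 6 + 7 + 9 + 10 = 38.
Step 3: U_X = R1 - n1(n1+1)/2 = 38 - 7*8/2 = 38 - 28 = 10.
       U_Y = n1*n2 - U_X = 49 - 10 = 39.
Step 4: No ties, so the exact null distribution of U (based on enumerating the C(14,7) = 3432 equally likely rank assignments) gives the two-sided p-value.
Step 5: p-value = 0.072844; compare to alpha = 0.05. fail to reject H0.

U_X = 10, p = 0.072844, fail to reject H0 at alpha = 0.05.


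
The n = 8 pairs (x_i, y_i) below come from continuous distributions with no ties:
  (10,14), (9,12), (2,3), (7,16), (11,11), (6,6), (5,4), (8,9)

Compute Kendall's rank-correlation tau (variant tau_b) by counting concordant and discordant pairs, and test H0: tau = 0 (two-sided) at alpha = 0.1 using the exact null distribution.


Step 1: Enumerate the 28 unordered pairs (i,j) with i<j and classify each by sign(x_j-x_i) * sign(y_j-y_i).
  (1,2):dx=-1,dy=-2->C; (1,3):dx=-8,dy=-11->C; (1,4):dx=-3,dy=+2->D; (1,5):dx=+1,dy=-3->D
  (1,6):dx=-4,dy=-8->C; (1,7):dx=-5,dy=-10->C; (1,8):dx=-2,dy=-5->C; (2,3):dx=-7,dy=-9->C
  (2,4):dx=-2,dy=+4->D; (2,5):dx=+2,dy=-1->D; (2,6):dx=-3,dy=-6->C; (2,7):dx=-4,dy=-8->C
  (2,8):dx=-1,dy=-3->C; (3,4):dx=+5,dy=+13->C; (3,5):dx=+9,dy=+8->C; (3,6):dx=+4,dy=+3->C
  (3,7):dx=+3,dy=+1->C; (3,8):dx=+6,dy=+6->C; (4,5):dx=+4,dy=-5->D; (4,6):dx=-1,dy=-10->C
  (4,7):dx=-2,dy=-12->C; (4,8):dx=+1,dy=-7->D; (5,6):dx=-5,dy=-5->C; (5,7):dx=-6,dy=-7->C
  (5,8):dx=-3,dy=-2->C; (6,7):dx=-1,dy=-2->C; (6,8):dx=+2,dy=+3->C; (7,8):dx=+3,dy=+5->C
Step 2: C = 22, D = 6, total pairs = 28.
Step 3: tau = (C - D)/(n(n-1)/2) = (22 - 6)/28 = 0.571429.
Step 4: Exact two-sided p-value (enumerate n! = 40320 permutations of y under H0): p = 0.061012.
Step 5: alpha = 0.1. reject H0.

tau_b = 0.5714 (C=22, D=6), p = 0.061012, reject H0.


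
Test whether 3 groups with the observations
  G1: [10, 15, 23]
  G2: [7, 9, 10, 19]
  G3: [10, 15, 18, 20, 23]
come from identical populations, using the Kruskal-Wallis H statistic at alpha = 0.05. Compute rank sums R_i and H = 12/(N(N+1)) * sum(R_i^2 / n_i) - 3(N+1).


Step 1: Combine all N = 12 observations and assign midranks.
sorted (value, group, rank): (7,G2,1), (9,G2,2), (10,G1,4), (10,G2,4), (10,G3,4), (15,G1,6.5), (15,G3,6.5), (18,G3,8), (19,G2,9), (20,G3,10), (23,G1,11.5), (23,G3,11.5)
Step 2: Sum ranks within each group.
R_1 = 22 (n_1 = 3)
R_2 = 16 (n_2 = 4)
R_3 = 40 (n_3 = 5)
Step 3: H = 12/(N(N+1)) * sum(R_i^2/n_i) - 3(N+1)
     = 12/(12*13) * (22^2/3 + 16^2/4 + 40^2/5) - 3*13
     = 0.076923 * 545.333 - 39
     = 2.948718.
Step 4: Ties present; correction factor C = 1 - 36/(12^3 - 12) = 0.979021. Corrected H = 2.948718 / 0.979021 = 3.011905.
Step 5: Under H0, H ~ chi^2(2); p-value = 0.221806.
Step 6: alpha = 0.05. fail to reject H0.

H = 3.0119, df = 2, p = 0.221806, fail to reject H0.


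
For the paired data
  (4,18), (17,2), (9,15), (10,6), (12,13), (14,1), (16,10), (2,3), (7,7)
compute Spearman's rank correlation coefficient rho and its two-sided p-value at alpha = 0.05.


Step 1: Rank x and y separately (midranks; no ties here).
rank(x): 4->2, 17->9, 9->4, 10->5, 12->6, 14->7, 16->8, 2->1, 7->3
rank(y): 18->9, 2->2, 15->8, 6->4, 13->7, 1->1, 10->6, 3->3, 7->5
Step 2: d_i = R_x(i) - R_y(i); compute d_i^2.
  (2-9)^2=49, (9-2)^2=49, (4-8)^2=16, (5-4)^2=1, (6-7)^2=1, (7-1)^2=36, (8-6)^2=4, (1-3)^2=4, (3-5)^2=4
sum(d^2) = 164.
Step 3: rho = 1 - 6*164 / (9*(9^2 - 1)) = 1 - 984/720 = -0.366667.
Step 4: Under H0, t = rho * sqrt((n-2)/(1-rho^2)) = -1.0427 ~ t(7).
Step 5: Two-sided p-value from the t-distribution with 7 df = 0.331740.
Step 6: alpha = 0.05. fail to reject H0.

rho = -0.3667, p = 0.331740, fail to reject H0 at alpha = 0.05.


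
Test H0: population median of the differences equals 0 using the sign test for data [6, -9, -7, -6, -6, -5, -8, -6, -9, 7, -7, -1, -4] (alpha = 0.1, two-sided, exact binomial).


Step 1: Discard zero differences. Original n = 13; n_eff = number of nonzero differences = 13.
Nonzero differences (with sign): +6, -9, -7, -6, -6, -5, -8, -6, -9, +7, -7, -1, -4
Step 2: Count signs: positive = 2, negative = 11.
Step 3: Under H0: P(positive) = 0.5, so the number of positives S ~ Bin(13, 0.5).
Step 4: Two-sided exact p-value = sum of Bin(13,0.5) probabilities at or below the observed probability = 0.022461.
Step 5: alpha = 0.1. reject H0.

n_eff = 13, pos = 2, neg = 11, p = 0.022461, reject H0.


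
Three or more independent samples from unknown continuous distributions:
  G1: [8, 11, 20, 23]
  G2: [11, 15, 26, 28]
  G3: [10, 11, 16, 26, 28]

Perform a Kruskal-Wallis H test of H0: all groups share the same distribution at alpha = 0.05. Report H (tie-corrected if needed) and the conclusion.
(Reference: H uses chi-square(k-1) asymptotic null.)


Step 1: Combine all N = 13 observations and assign midranks.
sorted (value, group, rank): (8,G1,1), (10,G3,2), (11,G1,4), (11,G2,4), (11,G3,4), (15,G2,6), (16,G3,7), (20,G1,8), (23,G1,9), (26,G2,10.5), (26,G3,10.5), (28,G2,12.5), (28,G3,12.5)
Step 2: Sum ranks within each group.
R_1 = 22 (n_1 = 4)
R_2 = 33 (n_2 = 4)
R_3 = 36 (n_3 = 5)
Step 3: H = 12/(N(N+1)) * sum(R_i^2/n_i) - 3(N+1)
     = 12/(13*14) * (22^2/4 + 33^2/4 + 36^2/5) - 3*14
     = 0.065934 * 652.45 - 42
     = 1.018681.
Step 4: Ties present; correction factor C = 1 - 36/(13^3 - 13) = 0.983516. Corrected H = 1.018681 / 0.983516 = 1.035754.
Step 5: Under H0, H ~ chi^2(2); p-value = 0.595784.
Step 6: alpha = 0.05. fail to reject H0.

H = 1.0358, df = 2, p = 0.595784, fail to reject H0.


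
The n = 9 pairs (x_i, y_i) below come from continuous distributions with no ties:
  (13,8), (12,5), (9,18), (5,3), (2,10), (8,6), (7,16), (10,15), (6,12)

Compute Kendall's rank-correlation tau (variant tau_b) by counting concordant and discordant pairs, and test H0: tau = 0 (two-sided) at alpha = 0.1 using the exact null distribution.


Step 1: Enumerate the 36 unordered pairs (i,j) with i<j and classify each by sign(x_j-x_i) * sign(y_j-y_i).
  (1,2):dx=-1,dy=-3->C; (1,3):dx=-4,dy=+10->D; (1,4):dx=-8,dy=-5->C; (1,5):dx=-11,dy=+2->D
  (1,6):dx=-5,dy=-2->C; (1,7):dx=-6,dy=+8->D; (1,8):dx=-3,dy=+7->D; (1,9):dx=-7,dy=+4->D
  (2,3):dx=-3,dy=+13->D; (2,4):dx=-7,dy=-2->C; (2,5):dx=-10,dy=+5->D; (2,6):dx=-4,dy=+1->D
  (2,7):dx=-5,dy=+11->D; (2,8):dx=-2,dy=+10->D; (2,9):dx=-6,dy=+7->D; (3,4):dx=-4,dy=-15->C
  (3,5):dx=-7,dy=-8->C; (3,6):dx=-1,dy=-12->C; (3,7):dx=-2,dy=-2->C; (3,8):dx=+1,dy=-3->D
  (3,9):dx=-3,dy=-6->C; (4,5):dx=-3,dy=+7->D; (4,6):dx=+3,dy=+3->C; (4,7):dx=+2,dy=+13->C
  (4,8):dx=+5,dy=+12->C; (4,9):dx=+1,dy=+9->C; (5,6):dx=+6,dy=-4->D; (5,7):dx=+5,dy=+6->C
  (5,8):dx=+8,dy=+5->C; (5,9):dx=+4,dy=+2->C; (6,7):dx=-1,dy=+10->D; (6,8):dx=+2,dy=+9->C
  (6,9):dx=-2,dy=+6->D; (7,8):dx=+3,dy=-1->D; (7,9):dx=-1,dy=-4->C; (8,9):dx=-4,dy=-3->C
Step 2: C = 19, D = 17, total pairs = 36.
Step 3: tau = (C - D)/(n(n-1)/2) = (19 - 17)/36 = 0.055556.
Step 4: Exact two-sided p-value (enumerate n! = 362880 permutations of y under H0): p = 0.919455.
Step 5: alpha = 0.1. fail to reject H0.

tau_b = 0.0556 (C=19, D=17), p = 0.919455, fail to reject H0.


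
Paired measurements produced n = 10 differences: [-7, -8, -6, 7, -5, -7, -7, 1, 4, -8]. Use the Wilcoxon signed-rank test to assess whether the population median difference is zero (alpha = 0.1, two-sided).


Step 1: Drop any zero differences (none here) and take |d_i|.
|d| = [7, 8, 6, 7, 5, 7, 7, 1, 4, 8]
Step 2: Midrank |d_i| (ties get averaged ranks).
ranks: |7|->6.5, |8|->9.5, |6|->4, |7|->6.5, |5|->3, |7|->6.5, |7|->6.5, |1|->1, |4|->2, |8|->9.5
Step 3: Attach original signs; sum ranks with positive sign and with negative sign.
W+ = 6.5 + 1 + 2 = 9.5
W- = 6.5 + 9.5 + 4 + 3 + 6.5 + 6.5 + 9.5 = 45.5
(Check: W+ + W- = 55 should equal n(n+1)/2 = 55.)
Step 4: Test statistic W = min(W+, W-) = 9.5.
Step 5: Ties in |d|, so use the tie-corrected normal approximation.
        E[W] = n(n+1)/4 = 10*11/4 = 27.5.
        Tie groups: |d|=7 (t=4), |d|=8 (t=2); sum(t^3 - t) = 66.
        Var[W] = n(n+1)(2n+1)/24 - sum(t^3-t)/48 = 2310/24 - 66/48 = 94.875.
        z = (W - E[W]) / sqrt(Var[W]) = (9.5 - 27.5) / 9.7404 = -1.8480.
        Two-sided p = 2*Phi(z) = 0.064606.
Step 6: alpha = 0.1. reject H0.

W+ = 9.5, W- = 45.5, W = min = 9.5, p = 0.064606, reject H0.


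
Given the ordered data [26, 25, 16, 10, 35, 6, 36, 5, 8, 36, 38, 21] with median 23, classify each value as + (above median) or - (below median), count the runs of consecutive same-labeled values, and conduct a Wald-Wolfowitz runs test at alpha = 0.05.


Step 1: Compute median = 23; label A = above, B = below.
Labels in order: AABBABABBAAB  (n_A = 6, n_B = 6)
Step 2: Count runs R = 8.
Step 3: Under H0 (random ordering), E[R] = 2*n_A*n_B/(n_A+n_B) + 1 = 2*6*6/12 + 1 = 7.0000.
        Var[R] = 2*n_A*n_B*(2*n_A*n_B - n_A - n_B) / ((n_A+n_B)^2 * (n_A+n_B-1)) = 4320/1584 = 2.7273.
        SD[R] = 1.6514.
Step 4: Continuity-corrected z = (R - 0.5 - E[R]) / SD[R] = (8 - 0.5 - 7.0000) / 1.6514 = 0.3028.
Step 5: Two-sided p-value via normal approximation = 2*(1 - Phi(|z|)) = 0.762069.
Step 6: alpha = 0.05. fail to reject H0.

R = 8, z = 0.3028, p = 0.762069, fail to reject H0.


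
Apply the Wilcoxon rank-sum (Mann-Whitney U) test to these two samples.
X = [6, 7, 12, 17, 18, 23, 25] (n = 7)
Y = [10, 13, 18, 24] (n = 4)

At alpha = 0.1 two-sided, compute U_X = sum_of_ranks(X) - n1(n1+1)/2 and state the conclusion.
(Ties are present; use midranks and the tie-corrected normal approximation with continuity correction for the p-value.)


Step 1: Combine and sort all 11 observations; assign midranks.
sorted (value, group): (6,X), (7,X), (10,Y), (12,X), (13,Y), (17,X), (18,X), (18,Y), (23,X), (24,Y), (25,X)
ranks: 6->1, 7->2, 10->3, 12->4, 13->5, 17->6, 18->7.5, 18->7.5, 23->9, 24->10, 25->11
Step 2: Rank sum for X: R1 = 1 + 2 + 4 + 6 + 7.5 + 9 + 11 = 40.5.
Step 3: U_X = R1 - n1(n1+1)/2 = 40.5 - 7*8/2 = 40.5 - 28 = 12.5.
       U_Y = n1*n2 - U_X = 28 - 12.5 = 15.5.
Step 4: Ties are present, so use the tie-corrected normal approximation (with continuity correction) for the p-value.
Step 5: p-value = 0.849769; compare to alpha = 0.1. fail to reject H0.

U_X = 12.5, p = 0.849769, fail to reject H0 at alpha = 0.1.


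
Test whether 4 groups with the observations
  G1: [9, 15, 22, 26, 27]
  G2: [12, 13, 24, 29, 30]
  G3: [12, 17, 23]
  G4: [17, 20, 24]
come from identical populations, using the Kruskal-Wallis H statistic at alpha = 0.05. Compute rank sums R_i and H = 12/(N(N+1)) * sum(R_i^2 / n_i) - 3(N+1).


Step 1: Combine all N = 16 observations and assign midranks.
sorted (value, group, rank): (9,G1,1), (12,G2,2.5), (12,G3,2.5), (13,G2,4), (15,G1,5), (17,G3,6.5), (17,G4,6.5), (20,G4,8), (22,G1,9), (23,G3,10), (24,G2,11.5), (24,G4,11.5), (26,G1,13), (27,G1,14), (29,G2,15), (30,G2,16)
Step 2: Sum ranks within each group.
R_1 = 42 (n_1 = 5)
R_2 = 49 (n_2 = 5)
R_3 = 19 (n_3 = 3)
R_4 = 26 (n_4 = 3)
Step 3: H = 12/(N(N+1)) * sum(R_i^2/n_i) - 3(N+1)
     = 12/(16*17) * (42^2/5 + 49^2/5 + 19^2/3 + 26^2/3) - 3*17
     = 0.044118 * 1178.67 - 51
     = 1.000000.
Step 4: Ties present; correction factor C = 1 - 18/(16^3 - 16) = 0.995588. Corrected H = 1.000000 / 0.995588 = 1.004431.
Step 5: Under H0, H ~ chi^2(3); p-value = 0.800180.
Step 6: alpha = 0.05. fail to reject H0.

H = 1.0044, df = 3, p = 0.800180, fail to reject H0.


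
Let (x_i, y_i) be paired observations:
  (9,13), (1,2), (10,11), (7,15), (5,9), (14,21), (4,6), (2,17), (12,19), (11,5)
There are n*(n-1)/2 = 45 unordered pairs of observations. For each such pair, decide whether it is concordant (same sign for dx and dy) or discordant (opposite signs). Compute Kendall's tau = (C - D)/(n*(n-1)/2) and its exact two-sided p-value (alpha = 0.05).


Step 1: Enumerate the 45 unordered pairs (i,j) with i<j and classify each by sign(x_j-x_i) * sign(y_j-y_i).
  (1,2):dx=-8,dy=-11->C; (1,3):dx=+1,dy=-2->D; (1,4):dx=-2,dy=+2->D; (1,5):dx=-4,dy=-4->C
  (1,6):dx=+5,dy=+8->C; (1,7):dx=-5,dy=-7->C; (1,8):dx=-7,dy=+4->D; (1,9):dx=+3,dy=+6->C
  (1,10):dx=+2,dy=-8->D; (2,3):dx=+9,dy=+9->C; (2,4):dx=+6,dy=+13->C; (2,5):dx=+4,dy=+7->C
  (2,6):dx=+13,dy=+19->C; (2,7):dx=+3,dy=+4->C; (2,8):dx=+1,dy=+15->C; (2,9):dx=+11,dy=+17->C
  (2,10):dx=+10,dy=+3->C; (3,4):dx=-3,dy=+4->D; (3,5):dx=-5,dy=-2->C; (3,6):dx=+4,dy=+10->C
  (3,7):dx=-6,dy=-5->C; (3,8):dx=-8,dy=+6->D; (3,9):dx=+2,dy=+8->C; (3,10):dx=+1,dy=-6->D
  (4,5):dx=-2,dy=-6->C; (4,6):dx=+7,dy=+6->C; (4,7):dx=-3,dy=-9->C; (4,8):dx=-5,dy=+2->D
  (4,9):dx=+5,dy=+4->C; (4,10):dx=+4,dy=-10->D; (5,6):dx=+9,dy=+12->C; (5,7):dx=-1,dy=-3->C
  (5,8):dx=-3,dy=+8->D; (5,9):dx=+7,dy=+10->C; (5,10):dx=+6,dy=-4->D; (6,7):dx=-10,dy=-15->C
  (6,8):dx=-12,dy=-4->C; (6,9):dx=-2,dy=-2->C; (6,10):dx=-3,dy=-16->C; (7,8):dx=-2,dy=+11->D
  (7,9):dx=+8,dy=+13->C; (7,10):dx=+7,dy=-1->D; (8,9):dx=+10,dy=+2->C; (8,10):dx=+9,dy=-12->D
  (9,10):dx=-1,dy=-14->C
Step 2: C = 31, D = 14, total pairs = 45.
Step 3: tau = (C - D)/(n(n-1)/2) = (31 - 14)/45 = 0.377778.
Step 4: Exact two-sided p-value (enumerate n! = 3628800 permutations of y under H0): p = 0.155742.
Step 5: alpha = 0.05. fail to reject H0.

tau_b = 0.3778 (C=31, D=14), p = 0.155742, fail to reject H0.


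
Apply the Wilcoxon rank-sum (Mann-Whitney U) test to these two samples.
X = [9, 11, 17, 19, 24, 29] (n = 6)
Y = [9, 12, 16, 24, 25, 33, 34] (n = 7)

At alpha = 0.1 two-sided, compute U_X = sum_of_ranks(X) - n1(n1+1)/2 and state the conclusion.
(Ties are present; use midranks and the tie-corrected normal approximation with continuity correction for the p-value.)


Step 1: Combine and sort all 13 observations; assign midranks.
sorted (value, group): (9,X), (9,Y), (11,X), (12,Y), (16,Y), (17,X), (19,X), (24,X), (24,Y), (25,Y), (29,X), (33,Y), (34,Y)
ranks: 9->1.5, 9->1.5, 11->3, 12->4, 16->5, 17->6, 19->7, 24->8.5, 24->8.5, 25->10, 29->11, 33->12, 34->13
Step 2: Rank sum for X: R1 = 1.5 + 3 + 6 + 7 + 8.5 + 11 = 37.
Step 3: U_X = R1 - n1(n1+1)/2 = 37 - 6*7/2 = 37 - 21 = 16.
       U_Y = n1*n2 - U_X = 42 - 16 = 26.
Step 4: Ties are present, so use the tie-corrected normal approximation (with continuity correction) for the p-value.
Step 5: p-value = 0.519167; compare to alpha = 0.1. fail to reject H0.

U_X = 16, p = 0.519167, fail to reject H0 at alpha = 0.1.


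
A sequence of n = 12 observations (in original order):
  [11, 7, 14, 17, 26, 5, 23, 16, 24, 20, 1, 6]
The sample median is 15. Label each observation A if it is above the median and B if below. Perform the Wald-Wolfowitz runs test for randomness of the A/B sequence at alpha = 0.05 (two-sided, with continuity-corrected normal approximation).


Step 1: Compute median = 15; label A = above, B = below.
Labels in order: BBBAABAAAABB  (n_A = 6, n_B = 6)
Step 2: Count runs R = 5.
Step 3: Under H0 (random ordering), E[R] = 2*n_A*n_B/(n_A+n_B) + 1 = 2*6*6/12 + 1 = 7.0000.
        Var[R] = 2*n_A*n_B*(2*n_A*n_B - n_A - n_B) / ((n_A+n_B)^2 * (n_A+n_B-1)) = 4320/1584 = 2.7273.
        SD[R] = 1.6514.
Step 4: Continuity-corrected z = (R + 0.5 - E[R]) / SD[R] = (5 + 0.5 - 7.0000) / 1.6514 = -0.9083.
Step 5: Two-sided p-value via normal approximation = 2*(1 - Phi(|z|)) = 0.363722.
Step 6: alpha = 0.05. fail to reject H0.

R = 5, z = -0.9083, p = 0.363722, fail to reject H0.


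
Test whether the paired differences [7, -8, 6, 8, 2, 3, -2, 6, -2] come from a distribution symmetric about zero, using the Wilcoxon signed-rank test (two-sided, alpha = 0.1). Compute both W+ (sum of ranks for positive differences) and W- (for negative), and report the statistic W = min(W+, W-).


Step 1: Drop any zero differences (none here) and take |d_i|.
|d| = [7, 8, 6, 8, 2, 3, 2, 6, 2]
Step 2: Midrank |d_i| (ties get averaged ranks).
ranks: |7|->7, |8|->8.5, |6|->5.5, |8|->8.5, |2|->2, |3|->4, |2|->2, |6|->5.5, |2|->2
Step 3: Attach original signs; sum ranks with positive sign and with negative sign.
W+ = 7 + 5.5 + 8.5 + 2 + 4 + 5.5 = 32.5
W- = 8.5 + 2 + 2 = 12.5
(Check: W+ + W- = 45 should equal n(n+1)/2 = 45.)
Step 4: Test statistic W = min(W+, W-) = 12.5.
Step 5: Ties in |d|, so use the tie-corrected normal approximation.
        E[W] = n(n+1)/4 = 9*10/4 = 22.5.
        Tie groups: |d|=2 (t=3), |d|=6 (t=2), |d|=8 (t=2); sum(t^3 - t) = 36.
        Var[W] = n(n+1)(2n+1)/24 - sum(t^3-t)/48 = 1710/24 - 36/48 = 70.5.
        z = (W - E[W]) / sqrt(Var[W]) = (12.5 - 22.5) / 8.3964 = -1.1910.
        Two-sided p = 2*Phi(z) = 0.233660.
Step 6: alpha = 0.1. fail to reject H0.

W+ = 32.5, W- = 12.5, W = min = 12.5, p = 0.233660, fail to reject H0.


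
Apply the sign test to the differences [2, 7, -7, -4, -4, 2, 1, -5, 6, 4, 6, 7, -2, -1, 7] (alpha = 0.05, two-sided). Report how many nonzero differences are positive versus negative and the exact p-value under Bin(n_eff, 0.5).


Step 1: Discard zero differences. Original n = 15; n_eff = number of nonzero differences = 15.
Nonzero differences (with sign): +2, +7, -7, -4, -4, +2, +1, -5, +6, +4, +6, +7, -2, -1, +7
Step 2: Count signs: positive = 9, negative = 6.
Step 3: Under H0: P(positive) = 0.5, so the number of positives S ~ Bin(15, 0.5).
Step 4: Two-sided exact p-value = sum of Bin(15,0.5) probabilities at or below the observed probability = 0.607239.
Step 5: alpha = 0.05. fail to reject H0.

n_eff = 15, pos = 9, neg = 6, p = 0.607239, fail to reject H0.


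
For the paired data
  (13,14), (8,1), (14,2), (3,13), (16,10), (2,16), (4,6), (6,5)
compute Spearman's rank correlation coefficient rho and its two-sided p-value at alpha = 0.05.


Step 1: Rank x and y separately (midranks; no ties here).
rank(x): 13->6, 8->5, 14->7, 3->2, 16->8, 2->1, 4->3, 6->4
rank(y): 14->7, 1->1, 2->2, 13->6, 10->5, 16->8, 6->4, 5->3
Step 2: d_i = R_x(i) - R_y(i); compute d_i^2.
  (6-7)^2=1, (5-1)^2=16, (7-2)^2=25, (2-6)^2=16, (8-5)^2=9, (1-8)^2=49, (3-4)^2=1, (4-3)^2=1
sum(d^2) = 118.
Step 3: rho = 1 - 6*118 / (8*(8^2 - 1)) = 1 - 708/504 = -0.404762.
Step 4: Under H0, t = rho * sqrt((n-2)/(1-rho^2)) = -1.0842 ~ t(6).
Step 5: Two-sided p-value from the t-distribution with 6 df = 0.319889.
Step 6: alpha = 0.05. fail to reject H0.

rho = -0.4048, p = 0.319889, fail to reject H0 at alpha = 0.05.


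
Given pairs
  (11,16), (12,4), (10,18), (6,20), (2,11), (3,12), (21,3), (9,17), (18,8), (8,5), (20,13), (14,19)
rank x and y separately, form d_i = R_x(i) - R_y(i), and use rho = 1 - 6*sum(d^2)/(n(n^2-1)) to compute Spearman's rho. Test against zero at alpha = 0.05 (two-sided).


Step 1: Rank x and y separately (midranks; no ties here).
rank(x): 11->7, 12->8, 10->6, 6->3, 2->1, 3->2, 21->12, 9->5, 18->10, 8->4, 20->11, 14->9
rank(y): 16->8, 4->2, 18->10, 20->12, 11->5, 12->6, 3->1, 17->9, 8->4, 5->3, 13->7, 19->11
Step 2: d_i = R_x(i) - R_y(i); compute d_i^2.
  (7-8)^2=1, (8-2)^2=36, (6-10)^2=16, (3-12)^2=81, (1-5)^2=16, (2-6)^2=16, (12-1)^2=121, (5-9)^2=16, (10-4)^2=36, (4-3)^2=1, (11-7)^2=16, (9-11)^2=4
sum(d^2) = 360.
Step 3: rho = 1 - 6*360 / (12*(12^2 - 1)) = 1 - 2160/1716 = -0.258741.
Step 4: Under H0, t = rho * sqrt((n-2)/(1-rho^2)) = -0.8471 ~ t(10).
Step 5: Two-sided p-value from the t-distribution with 10 df = 0.416775.
Step 6: alpha = 0.05. fail to reject H0.

rho = -0.2587, p = 0.416775, fail to reject H0 at alpha = 0.05.


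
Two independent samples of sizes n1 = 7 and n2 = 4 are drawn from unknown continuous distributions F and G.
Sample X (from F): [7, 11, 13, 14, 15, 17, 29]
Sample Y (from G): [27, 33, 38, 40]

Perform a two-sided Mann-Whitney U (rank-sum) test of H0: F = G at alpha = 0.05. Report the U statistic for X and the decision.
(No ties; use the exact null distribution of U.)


Step 1: Combine and sort all 11 observations; assign midranks.
sorted (value, group): (7,X), (11,X), (13,X), (14,X), (15,X), (17,X), (27,Y), (29,X), (33,Y), (38,Y), (40,Y)
ranks: 7->1, 11->2, 13->3, 14->4, 15->5, 17->6, 27->7, 29->8, 33->9, 38->10, 40->11
Step 2: Rank sum for X: R1 = 1 + 2 + 3 + 4 + 5 + 6 + 8 = 29.
Step 3: U_X = R1 - n1(n1+1)/2 = 29 - 7*8/2 = 29 - 28 = 1.
       U_Y = n1*n2 - U_X = 28 - 1 = 27.
Step 4: No ties, so the exact null distribution of U (based on enumerating the C(11,7) = 330 equally likely rank assignments) gives the two-sided p-value.
Step 5: p-value = 0.012121; compare to alpha = 0.05. reject H0.

U_X = 1, p = 0.012121, reject H0 at alpha = 0.05.


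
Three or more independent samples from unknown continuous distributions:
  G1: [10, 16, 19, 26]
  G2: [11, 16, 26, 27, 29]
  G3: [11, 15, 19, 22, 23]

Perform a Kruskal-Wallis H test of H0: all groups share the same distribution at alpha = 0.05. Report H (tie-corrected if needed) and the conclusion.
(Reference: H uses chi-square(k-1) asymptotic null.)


Step 1: Combine all N = 14 observations and assign midranks.
sorted (value, group, rank): (10,G1,1), (11,G2,2.5), (11,G3,2.5), (15,G3,4), (16,G1,5.5), (16,G2,5.5), (19,G1,7.5), (19,G3,7.5), (22,G3,9), (23,G3,10), (26,G1,11.5), (26,G2,11.5), (27,G2,13), (29,G2,14)
Step 2: Sum ranks within each group.
R_1 = 25.5 (n_1 = 4)
R_2 = 46.5 (n_2 = 5)
R_3 = 33 (n_3 = 5)
Step 3: H = 12/(N(N+1)) * sum(R_i^2/n_i) - 3(N+1)
     = 12/(14*15) * (25.5^2/4 + 46.5^2/5 + 33^2/5) - 3*15
     = 0.057143 * 812.812 - 45
     = 1.446429.
Step 4: Ties present; correction factor C = 1 - 24/(14^3 - 14) = 0.991209. Corrected H = 1.446429 / 0.991209 = 1.459257.
Step 5: Under H0, H ~ chi^2(2); p-value = 0.482088.
Step 6: alpha = 0.05. fail to reject H0.

H = 1.4593, df = 2, p = 0.482088, fail to reject H0.


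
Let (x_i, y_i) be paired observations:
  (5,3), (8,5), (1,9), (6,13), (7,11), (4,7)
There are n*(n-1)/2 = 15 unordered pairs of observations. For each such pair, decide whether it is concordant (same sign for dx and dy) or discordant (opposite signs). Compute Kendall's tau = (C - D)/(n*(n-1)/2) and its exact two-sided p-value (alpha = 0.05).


Step 1: Enumerate the 15 unordered pairs (i,j) with i<j and classify each by sign(x_j-x_i) * sign(y_j-y_i).
  (1,2):dx=+3,dy=+2->C; (1,3):dx=-4,dy=+6->D; (1,4):dx=+1,dy=+10->C; (1,5):dx=+2,dy=+8->C
  (1,6):dx=-1,dy=+4->D; (2,3):dx=-7,dy=+4->D; (2,4):dx=-2,dy=+8->D; (2,5):dx=-1,dy=+6->D
  (2,6):dx=-4,dy=+2->D; (3,4):dx=+5,dy=+4->C; (3,5):dx=+6,dy=+2->C; (3,6):dx=+3,dy=-2->D
  (4,5):dx=+1,dy=-2->D; (4,6):dx=-2,dy=-6->C; (5,6):dx=-3,dy=-4->C
Step 2: C = 7, D = 8, total pairs = 15.
Step 3: tau = (C - D)/(n(n-1)/2) = (7 - 8)/15 = -0.066667.
Step 4: Exact two-sided p-value (enumerate n! = 720 permutations of y under H0): p = 1.000000.
Step 5: alpha = 0.05. fail to reject H0.

tau_b = -0.0667 (C=7, D=8), p = 1.000000, fail to reject H0.


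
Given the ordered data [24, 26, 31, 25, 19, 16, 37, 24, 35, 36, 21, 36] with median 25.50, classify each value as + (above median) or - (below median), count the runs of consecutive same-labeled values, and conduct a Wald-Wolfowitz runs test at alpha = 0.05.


Step 1: Compute median = 25.50; label A = above, B = below.
Labels in order: BAABBBABAABA  (n_A = 6, n_B = 6)
Step 2: Count runs R = 8.
Step 3: Under H0 (random ordering), E[R] = 2*n_A*n_B/(n_A+n_B) + 1 = 2*6*6/12 + 1 = 7.0000.
        Var[R] = 2*n_A*n_B*(2*n_A*n_B - n_A - n_B) / ((n_A+n_B)^2 * (n_A+n_B-1)) = 4320/1584 = 2.7273.
        SD[R] = 1.6514.
Step 4: Continuity-corrected z = (R - 0.5 - E[R]) / SD[R] = (8 - 0.5 - 7.0000) / 1.6514 = 0.3028.
Step 5: Two-sided p-value via normal approximation = 2*(1 - Phi(|z|)) = 0.762069.
Step 6: alpha = 0.05. fail to reject H0.

R = 8, z = 0.3028, p = 0.762069, fail to reject H0.


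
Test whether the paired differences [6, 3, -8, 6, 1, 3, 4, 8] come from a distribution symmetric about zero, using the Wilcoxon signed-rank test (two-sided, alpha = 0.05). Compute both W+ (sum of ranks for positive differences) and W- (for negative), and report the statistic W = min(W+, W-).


Step 1: Drop any zero differences (none here) and take |d_i|.
|d| = [6, 3, 8, 6, 1, 3, 4, 8]
Step 2: Midrank |d_i| (ties get averaged ranks).
ranks: |6|->5.5, |3|->2.5, |8|->7.5, |6|->5.5, |1|->1, |3|->2.5, |4|->4, |8|->7.5
Step 3: Attach original signs; sum ranks with positive sign and with negative sign.
W+ = 5.5 + 2.5 + 5.5 + 1 + 2.5 + 4 + 7.5 = 28.5
W- = 7.5 = 7.5
(Check: W+ + W- = 36 should equal n(n+1)/2 = 36.)
Step 4: Test statistic W = min(W+, W-) = 7.5.
Step 5: Ties in |d|, so use the tie-corrected normal approximation.
        E[W] = n(n+1)/4 = 8*9/4 = 18.
        Tie groups: |d|=3 (t=2), |d|=6 (t=2), |d|=8 (t=2); sum(t^3 - t) = 18.
        Var[W] = n(n+1)(2n+1)/24 - sum(t^3-t)/48 = 1224/24 - 18/48 = 50.625.
        z = (W - E[W]) / sqrt(Var[W]) = (7.5 - 18) / 7.1151 = -1.4757.
        Two-sided p = 2*Phi(z) = 0.140017.
Step 6: alpha = 0.05. fail to reject H0.

W+ = 28.5, W- = 7.5, W = min = 7.5, p = 0.140017, fail to reject H0.
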